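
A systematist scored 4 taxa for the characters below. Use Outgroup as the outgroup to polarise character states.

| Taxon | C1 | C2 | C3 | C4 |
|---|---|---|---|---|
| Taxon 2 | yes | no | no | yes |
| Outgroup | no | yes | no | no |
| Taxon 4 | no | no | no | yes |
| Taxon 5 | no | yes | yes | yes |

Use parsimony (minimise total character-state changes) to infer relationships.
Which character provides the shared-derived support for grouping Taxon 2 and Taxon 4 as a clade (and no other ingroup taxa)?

C2

Character polarity is set by the outgroup: the derived state is whichever differs from the outgroup's state, so for C2 the derived state is 'no', and for the remaining characters it is 'yes'.
C1 (derived state 'yes') is unique to Taxon 2 (autapomorphy; uninformative for grouping).
Only Taxon 2 and Taxon 4 show the derived state 'no' for C2, supporting them as a clade.
C3: derived state 'yes' in Taxon 5 only — an autapomorphy, so it tells us nothing about relationships among taxa.
C4 (derived state 'yes') is shared by all ingroup taxa — unites the whole ingroup.
Most parsimonious ingroup topology: (Taxon 5,(Taxon 4,Taxon 2)).
The clade {Taxon 2, Taxon 4} is supported by C2: its derived state 'no' occurs in exactly those taxa and in no other taxon (including the outgroup).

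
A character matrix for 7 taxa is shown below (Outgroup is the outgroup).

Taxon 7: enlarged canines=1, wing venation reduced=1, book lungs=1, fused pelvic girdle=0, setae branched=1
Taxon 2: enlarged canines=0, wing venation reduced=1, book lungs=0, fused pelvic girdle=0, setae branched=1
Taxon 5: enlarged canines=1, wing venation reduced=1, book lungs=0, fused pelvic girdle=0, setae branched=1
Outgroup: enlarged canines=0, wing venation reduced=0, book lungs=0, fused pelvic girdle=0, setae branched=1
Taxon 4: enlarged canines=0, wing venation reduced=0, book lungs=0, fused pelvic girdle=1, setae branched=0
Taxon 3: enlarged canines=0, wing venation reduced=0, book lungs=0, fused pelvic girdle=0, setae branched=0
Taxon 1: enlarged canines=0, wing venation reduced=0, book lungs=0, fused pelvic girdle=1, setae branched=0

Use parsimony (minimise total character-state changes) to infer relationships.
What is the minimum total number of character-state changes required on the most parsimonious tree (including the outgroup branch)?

Character polarity is set by the outgroup: the derived state is whichever differs from the outgroup's state, so for setae branched the derived state is '0', and for the remaining characters it is '1'.
Only Taxon 5 and Taxon 7 show the derived state '1' for enlarged canines, supporting them as a clade.
wing venation reduced (derived state '1') is shared by Taxon 2, Taxon 5, and Taxon 7 — a synapomorphy uniting that clade.
book lungs: derived state '1' in Taxon 7 only — an autapomorphy, so it tells us nothing about relationships among taxa.
fused pelvic girdle (derived state '1') is shared by Taxon 1 and Taxon 4 — a synapomorphy uniting that clade.
setae branched (derived state '0') is shared by Taxon 1, Taxon 3, and Taxon 4 — a synapomorphy uniting that clade.
Most parsimonious ingroup topology: (((Taxon 4,Taxon 1),Taxon 3),((Taxon 5,Taxon 7),Taxon 2)).
Changes per character on this tree: enlarged canines: 1; wing venation reduced: 1; book lungs: 1; fused pelvic girdle: 1; setae branched: 1.
Total = 5.

5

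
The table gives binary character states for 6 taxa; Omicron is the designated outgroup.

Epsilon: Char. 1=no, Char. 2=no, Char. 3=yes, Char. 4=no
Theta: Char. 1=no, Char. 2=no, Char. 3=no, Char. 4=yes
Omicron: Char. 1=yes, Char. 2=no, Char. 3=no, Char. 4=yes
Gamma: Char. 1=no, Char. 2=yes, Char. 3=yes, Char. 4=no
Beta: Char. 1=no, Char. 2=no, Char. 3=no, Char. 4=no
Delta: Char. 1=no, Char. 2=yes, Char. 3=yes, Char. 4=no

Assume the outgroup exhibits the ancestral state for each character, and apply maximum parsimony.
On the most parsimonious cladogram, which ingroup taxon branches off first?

Theta

Character polarity is set by the outgroup: the derived state is whichever differs from the outgroup's state, so for Char. 1, Char. 4 the derived state is 'no', and for the remaining characters it is 'yes'.
Char. 1 (derived state 'no') is shared by all ingroup taxa — unites the whole ingroup.
Char. 2 (derived state 'yes') is shared by Delta and Gamma — a synapomorphy uniting that clade.
Char. 3: derived state 'yes' in Delta, Epsilon, and Gamma only — synapomorphy for {Delta, Epsilon, Gamma}.
Char. 4: derived state 'no' in Beta, Delta, Epsilon, and Gamma only — synapomorphy for {Beta, Delta, Epsilon, Gamma}.
Most parsimonious ingroup topology: ((((Gamma,Delta),Epsilon),Beta),Theta).
Theta is sister to the clade containing all other ingroup taxa, so it is the earliest-diverging (most basal) ingroup lineage.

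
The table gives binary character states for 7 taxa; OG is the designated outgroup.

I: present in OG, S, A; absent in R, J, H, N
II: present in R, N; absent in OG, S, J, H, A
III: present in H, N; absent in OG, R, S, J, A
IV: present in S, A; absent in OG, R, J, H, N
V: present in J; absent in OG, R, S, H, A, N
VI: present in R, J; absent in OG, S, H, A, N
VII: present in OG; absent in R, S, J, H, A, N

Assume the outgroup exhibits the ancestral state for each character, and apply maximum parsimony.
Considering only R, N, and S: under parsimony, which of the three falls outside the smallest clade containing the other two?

S

Character polarity is set by the outgroup: the derived state is whichever differs from the outgroup's state, so for I, VII the derived state is 'absent', and for the remaining characters it is 'present'.
I (derived state 'absent') is shared by H, J, N, and R — a synapomorphy uniting that clade.
II groups N and R, which is incompatible with the clades supported by the remaining characters; treating it as convergent (homoplasy) costs fewer steps than any alternative tree.
III (derived state 'present') is shared by H and N — a synapomorphy uniting that clade.
IV: derived state 'present' in A and S only — synapomorphy for {A, S}.
V (derived state 'present') is unique to J (autapomorphy; uninformative for grouping).
VI (derived state 'present') is shared by J and R — a synapomorphy uniting that clade.
All ingroup taxa share the derived state 'absent' for VII; it defines the ingroup but does not resolve relationships within it.
Most parsimonious ingroup topology: (((R,J),(H,N)),(S,A)).
R and N share a more recent common ancestor with each other than either does with S, so S is the least closely related of the three.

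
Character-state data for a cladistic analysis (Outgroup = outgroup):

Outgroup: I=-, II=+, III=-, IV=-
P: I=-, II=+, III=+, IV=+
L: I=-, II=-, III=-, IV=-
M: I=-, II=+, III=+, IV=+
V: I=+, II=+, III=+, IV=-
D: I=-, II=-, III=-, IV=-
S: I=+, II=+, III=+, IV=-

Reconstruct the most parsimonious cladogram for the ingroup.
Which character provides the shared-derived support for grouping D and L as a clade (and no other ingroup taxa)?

II

Character polarity is set by the outgroup: the derived state is whichever differs from the outgroup's state, so for II the derived state is '-', and for the remaining characters it is '+'.
I: derived state '+' in S and V only — synapomorphy for {S, V}.
Only D and L show the derived state '-' for II, supporting them as a clade.
III: derived state '+' in M, P, S, and V only — synapomorphy for {M, P, S, V}.
IV: derived state '+' in M and P only — synapomorphy for {M, P}.
Most parsimonious ingroup topology: (((P,M),(V,S)),(L,D)).
The clade {D, L} is supported by II: its derived state '-' occurs in exactly those taxa and in no other taxon (including the outgroup).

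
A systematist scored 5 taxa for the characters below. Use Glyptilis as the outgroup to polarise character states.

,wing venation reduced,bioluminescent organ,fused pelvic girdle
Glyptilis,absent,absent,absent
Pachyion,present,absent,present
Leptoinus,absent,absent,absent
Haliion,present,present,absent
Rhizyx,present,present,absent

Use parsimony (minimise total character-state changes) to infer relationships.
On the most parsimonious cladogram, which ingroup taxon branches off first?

The outgroup has state 'absent' for every character, so 'present' is the derived state throughout.
Only Haliion, Pachyion, and Rhizyx show the derived state 'present' for wing venation reduced, supporting them as a clade.
bioluminescent organ: derived state 'present' in Haliion and Rhizyx only — synapomorphy for {Haliion, Rhizyx}.
fused pelvic girdle (derived state 'present') is unique to Pachyion (autapomorphy; uninformative for grouping).
Most parsimonious ingroup topology: ((Pachyion,(Haliion,Rhizyx)),Leptoinus).
Leptoinus is sister to the clade containing all other ingroup taxa, so it is the earliest-diverging (most basal) ingroup lineage.

Leptoinus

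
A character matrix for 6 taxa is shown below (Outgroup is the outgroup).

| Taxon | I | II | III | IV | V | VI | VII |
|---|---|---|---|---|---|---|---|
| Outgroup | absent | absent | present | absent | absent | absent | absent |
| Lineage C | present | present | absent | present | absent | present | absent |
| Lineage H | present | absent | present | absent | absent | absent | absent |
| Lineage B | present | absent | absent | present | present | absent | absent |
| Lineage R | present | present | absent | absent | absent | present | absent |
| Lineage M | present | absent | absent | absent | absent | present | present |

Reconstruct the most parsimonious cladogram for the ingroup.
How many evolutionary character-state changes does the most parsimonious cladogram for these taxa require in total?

8

Character polarity is set by the outgroup: the derived state is whichever differs from the outgroup's state, so for III the derived state is 'absent', and for the remaining characters it is 'present'.
All ingroup taxa share the derived state 'present' for I; it defines the ingroup but does not resolve relationships within it.
II: derived state 'present' in Lineage C and Lineage R only — synapomorphy for {Lineage C, Lineage R}.
Only Lineage B, Lineage C, Lineage M, and Lineage R show the derived state 'absent' for III, supporting them as a clade.
IV (state 'present') occurs in Lineage B and Lineage C but conflicts with the nesting implied by the other characters — most parsimoniously interpreted as homoplasy.
V (derived state 'present') is unique to Lineage B (autapomorphy; uninformative for grouping).
VI: derived state 'present' in Lineage C, Lineage M, and Lineage R only — synapomorphy for {Lineage C, Lineage M, Lineage R}.
VII: derived state 'present' in Lineage M only — an autapomorphy, so it tells us nothing about relationships among taxa.
Most parsimonious ingroup topology: ((((Lineage C,Lineage R),Lineage M),Lineage B),Lineage H).
Changes per character on this tree: I: 1; II: 1; III: 1; IV: 2; V: 1; VI: 1; VII: 1.
Total = 8.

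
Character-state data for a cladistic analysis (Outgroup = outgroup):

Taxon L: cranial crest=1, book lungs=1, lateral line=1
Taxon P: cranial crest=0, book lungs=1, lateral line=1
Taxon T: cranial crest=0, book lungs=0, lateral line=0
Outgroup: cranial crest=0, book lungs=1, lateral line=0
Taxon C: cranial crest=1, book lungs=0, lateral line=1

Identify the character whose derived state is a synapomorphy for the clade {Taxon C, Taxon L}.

cranial crest

Character polarity is set by the outgroup: the derived state is whichever differs from the outgroup's state, so for book lungs the derived state is '0', and for the remaining characters it is '1'.
Only Taxon C and Taxon L show the derived state '1' for cranial crest, supporting them as a clade.
book lungs groups Taxon C and Taxon T, which is incompatible with the clades supported by the remaining characters; treating it as convergent (homoplasy) costs fewer steps than any alternative tree.
lateral line (derived state '1') is shared by Taxon C, Taxon L, and Taxon P — a synapomorphy uniting that clade.
Most parsimonious ingroup topology: (((Taxon C,Taxon L),Taxon P),Taxon T).
The clade {Taxon C, Taxon L} is supported by cranial crest: its derived state '1' occurs in exactly those taxa and in no other taxon (including the outgroup).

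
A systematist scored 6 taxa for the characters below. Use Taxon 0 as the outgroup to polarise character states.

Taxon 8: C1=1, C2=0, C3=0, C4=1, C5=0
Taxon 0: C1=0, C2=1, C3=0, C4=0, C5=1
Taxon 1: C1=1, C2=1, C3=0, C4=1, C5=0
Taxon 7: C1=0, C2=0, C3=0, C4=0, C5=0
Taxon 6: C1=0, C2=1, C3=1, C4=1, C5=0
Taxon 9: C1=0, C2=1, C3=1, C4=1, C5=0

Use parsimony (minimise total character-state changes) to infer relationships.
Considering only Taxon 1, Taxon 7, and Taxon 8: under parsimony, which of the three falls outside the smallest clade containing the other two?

Character polarity is set by the outgroup: the derived state is whichever differs from the outgroup's state, so for C2, C5 the derived state is '0', and for the remaining characters it is '1'.
C1: derived state '1' in Taxon 1 and Taxon 8 only — synapomorphy for {Taxon 1, Taxon 8}.
C2 groups Taxon 7 and Taxon 8, which is incompatible with the clades supported by the remaining characters; treating it as convergent (homoplasy) costs fewer steps than any alternative tree.
Only Taxon 6 and Taxon 9 show the derived state '1' for C3, supporting them as a clade.
C4 (derived state '1') is shared by Taxon 1, Taxon 6, Taxon 8, and Taxon 9 — a synapomorphy uniting that clade.
All ingroup taxa share the derived state '0' for C5; it defines the ingroup but does not resolve relationships within it.
Most parsimonious ingroup topology: (((Taxon 8,Taxon 1),(Taxon 9,Taxon 6)),Taxon 7).
Taxon 1 and Taxon 8 share a more recent common ancestor with each other than either does with Taxon 7, so Taxon 7 is the least closely related of the three.

Taxon 7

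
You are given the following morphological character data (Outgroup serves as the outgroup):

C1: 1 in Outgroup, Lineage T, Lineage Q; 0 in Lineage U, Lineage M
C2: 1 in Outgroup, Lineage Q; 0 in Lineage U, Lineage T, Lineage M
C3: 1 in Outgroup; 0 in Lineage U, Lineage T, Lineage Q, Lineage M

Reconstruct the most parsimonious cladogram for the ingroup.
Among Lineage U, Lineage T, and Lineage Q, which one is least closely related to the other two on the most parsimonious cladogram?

Lineage Q

The outgroup has state '1' for every character, so '0' is the derived state throughout.
C1 (derived state '0') is shared by Lineage M and Lineage U — a synapomorphy uniting that clade.
C2 (derived state '0') is shared by Lineage M, Lineage T, and Lineage U — a synapomorphy uniting that clade.
All ingroup taxa share the derived state '0' for C3; it defines the ingroup but does not resolve relationships within it.
Most parsimonious ingroup topology: (((Lineage U,Lineage M),Lineage T),Lineage Q).
Lineage U and Lineage T share a more recent common ancestor with each other than either does with Lineage Q, so Lineage Q is the least closely related of the three.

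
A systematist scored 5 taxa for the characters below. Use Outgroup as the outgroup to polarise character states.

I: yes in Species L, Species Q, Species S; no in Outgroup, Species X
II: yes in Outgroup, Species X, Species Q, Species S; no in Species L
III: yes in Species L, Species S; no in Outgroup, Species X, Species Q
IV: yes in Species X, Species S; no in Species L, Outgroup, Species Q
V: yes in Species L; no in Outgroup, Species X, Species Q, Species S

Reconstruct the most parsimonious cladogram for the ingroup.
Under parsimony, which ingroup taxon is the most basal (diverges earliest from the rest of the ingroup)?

Species X

Character polarity is set by the outgroup: the derived state is whichever differs from the outgroup's state, so for II the derived state is 'no', and for the remaining characters it is 'yes'.
Only Species L, Species Q, and Species S show the derived state 'yes' for I, supporting them as a clade.
II: derived state 'no' in Species L only — an autapomorphy, so it tells us nothing about relationships among taxa.
III (derived state 'yes') is shared by Species L and Species S — a synapomorphy uniting that clade.
IV (state 'yes') occurs in Species S and Species X but conflicts with the nesting implied by the other characters — most parsimoniously interpreted as homoplasy.
V: derived state 'yes' in Species L only — an autapomorphy, so it tells us nothing about relationships among taxa.
Most parsimonious ingroup topology: (((Species S,Species L),Species Q),Species X).
Species X is sister to the clade containing all other ingroup taxa, so it is the earliest-diverging (most basal) ingroup lineage.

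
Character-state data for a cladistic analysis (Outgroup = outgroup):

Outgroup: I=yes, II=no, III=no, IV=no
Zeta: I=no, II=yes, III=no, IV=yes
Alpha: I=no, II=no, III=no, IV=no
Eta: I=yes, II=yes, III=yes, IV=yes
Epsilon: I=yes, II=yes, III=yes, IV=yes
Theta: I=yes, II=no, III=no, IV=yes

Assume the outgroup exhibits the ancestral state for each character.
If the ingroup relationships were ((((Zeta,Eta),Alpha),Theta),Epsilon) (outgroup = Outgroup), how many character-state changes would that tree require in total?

Map each character onto ((((Zeta,Eta),Alpha),Theta),Epsilon) (rooted by Outgroup) and count the minimum state changes it requires (Fitch parsimony):
I: 2; II: 2; III: 2; IV: 2.
Total tree length = 8.

8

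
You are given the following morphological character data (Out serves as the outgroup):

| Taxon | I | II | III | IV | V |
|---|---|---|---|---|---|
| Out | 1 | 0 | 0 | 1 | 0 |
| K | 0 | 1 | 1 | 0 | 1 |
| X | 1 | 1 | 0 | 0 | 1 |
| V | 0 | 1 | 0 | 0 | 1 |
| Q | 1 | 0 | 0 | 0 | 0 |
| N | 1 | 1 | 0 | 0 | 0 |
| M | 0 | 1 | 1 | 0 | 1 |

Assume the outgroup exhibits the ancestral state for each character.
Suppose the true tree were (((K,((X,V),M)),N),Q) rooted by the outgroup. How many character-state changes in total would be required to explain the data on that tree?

Map each character onto (((K,((X,V),M)),N),Q) (rooted by Out) and count the minimum state changes it requires (Fitch parsimony):
I: 2; II: 1; III: 2; IV: 1; V: 1.
Total tree length = 7.

7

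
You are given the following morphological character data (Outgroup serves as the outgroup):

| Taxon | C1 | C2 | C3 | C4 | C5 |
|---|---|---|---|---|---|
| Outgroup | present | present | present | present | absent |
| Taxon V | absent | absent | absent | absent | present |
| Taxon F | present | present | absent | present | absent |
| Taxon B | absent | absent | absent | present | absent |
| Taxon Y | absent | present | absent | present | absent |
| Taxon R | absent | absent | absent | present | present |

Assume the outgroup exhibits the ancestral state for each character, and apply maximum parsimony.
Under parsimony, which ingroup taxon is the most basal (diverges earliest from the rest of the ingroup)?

Character polarity is set by the outgroup: the derived state is whichever differs from the outgroup's state, so for C1, C2, C3, C4 the derived state is 'absent', and for the remaining characters it is 'present'.
C1 (derived state 'absent') is shared by Taxon B, Taxon R, Taxon V, and Taxon Y — a synapomorphy uniting that clade.
C2: derived state 'absent' in Taxon B, Taxon R, and Taxon V only — synapomorphy for {Taxon B, Taxon R, Taxon V}.
All ingroup taxa share the derived state 'absent' for C3; it defines the ingroup but does not resolve relationships within it.
C4 (derived state 'absent') is unique to Taxon V (autapomorphy; uninformative for grouping).
Only Taxon R and Taxon V show the derived state 'present' for C5, supporting them as a clade.
Most parsimonious ingroup topology: ((Taxon Y,((Taxon V,Taxon R),Taxon B)),Taxon F).
Taxon F is sister to the clade containing all other ingroup taxa, so it is the earliest-diverging (most basal) ingroup lineage.

Taxon F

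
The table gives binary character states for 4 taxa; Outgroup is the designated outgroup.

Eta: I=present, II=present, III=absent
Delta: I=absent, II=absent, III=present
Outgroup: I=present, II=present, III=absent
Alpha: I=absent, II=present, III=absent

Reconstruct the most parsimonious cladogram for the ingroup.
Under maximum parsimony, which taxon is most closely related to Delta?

Character polarity is set by the outgroup: the derived state is whichever differs from the outgroup's state, so for I, II the derived state is 'absent', and for the remaining characters it is 'present'.
Only Alpha and Delta show the derived state 'absent' for I, supporting them as a clade.
II: derived state 'absent' in Delta only — an autapomorphy, so it tells us nothing about relationships among taxa.
III: derived state 'present' in Delta only — an autapomorphy, so it tells us nothing about relationships among taxa.
Most parsimonious ingroup topology: ((Alpha,Delta),Eta).
Delta and Alpha form a cherry on this tree, so they are sister taxa.

Alpha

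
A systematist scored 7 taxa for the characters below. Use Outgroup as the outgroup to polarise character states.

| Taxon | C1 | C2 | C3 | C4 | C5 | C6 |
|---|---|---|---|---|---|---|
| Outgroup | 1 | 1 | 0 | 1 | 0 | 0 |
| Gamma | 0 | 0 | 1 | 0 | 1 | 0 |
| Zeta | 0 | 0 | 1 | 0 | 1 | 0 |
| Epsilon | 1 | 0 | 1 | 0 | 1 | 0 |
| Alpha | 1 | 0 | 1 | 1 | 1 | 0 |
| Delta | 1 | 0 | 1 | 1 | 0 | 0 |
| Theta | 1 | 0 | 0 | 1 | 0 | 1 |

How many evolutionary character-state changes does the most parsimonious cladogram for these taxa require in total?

6

Character polarity is set by the outgroup: the derived state is whichever differs from the outgroup's state, so for C1, C2, C4 the derived state is '0', and for the remaining characters it is '1'.
C1 (derived state '0') is shared by Gamma and Zeta — a synapomorphy uniting that clade.
All ingroup taxa share the derived state '0' for C2; it defines the ingroup but does not resolve relationships within it.
C3: derived state '1' in Alpha, Delta, Epsilon, Gamma, and Zeta only — synapomorphy for {Alpha, Delta, Epsilon, Gamma, Zeta}.
C4: derived state '0' in Epsilon, Gamma, and Zeta only — synapomorphy for {Epsilon, Gamma, Zeta}.
C5 (derived state '1') is shared by Alpha, Epsilon, Gamma, and Zeta — a synapomorphy uniting that clade.
C6: derived state '1' in Theta only — an autapomorphy, so it tells us nothing about relationships among taxa.
Most parsimonious ingroup topology: (((((Gamma,Zeta),Epsilon),Alpha),Delta),Theta).
Changes per character on this tree: C1: 1; C2: 1; C3: 1; C4: 1; C5: 1; C6: 1.
Total = 6.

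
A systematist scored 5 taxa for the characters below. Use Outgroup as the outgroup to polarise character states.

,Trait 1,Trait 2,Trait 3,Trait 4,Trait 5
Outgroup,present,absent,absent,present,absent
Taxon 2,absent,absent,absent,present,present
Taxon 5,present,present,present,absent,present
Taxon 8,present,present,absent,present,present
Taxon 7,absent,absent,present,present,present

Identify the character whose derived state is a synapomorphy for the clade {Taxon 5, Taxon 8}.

Trait 2

Character polarity is set by the outgroup: the derived state is whichever differs from the outgroup's state, so for Trait 1, Trait 4 the derived state is 'absent', and for the remaining characters it is 'present'.
Trait 1: derived state 'absent' in Taxon 2 and Taxon 7 only — synapomorphy for {Taxon 2, Taxon 7}.
Only Taxon 5 and Taxon 8 show the derived state 'present' for Trait 2, supporting them as a clade.
Trait 3 (state 'present') occurs in Taxon 5 and Taxon 7 but conflicts with the nesting implied by the other characters — most parsimoniously interpreted as homoplasy.
Trait 4 (derived state 'absent') is unique to Taxon 5 (autapomorphy; uninformative for grouping).
All ingroup taxa share the derived state 'present' for Trait 5; it defines the ingroup but does not resolve relationships within it.
Most parsimonious ingroup topology: ((Taxon 2,Taxon 7),(Taxon 5,Taxon 8)).
The clade {Taxon 5, Taxon 8} is supported by Trait 2: its derived state 'present' occurs in exactly those taxa and in no other taxon (including the outgroup).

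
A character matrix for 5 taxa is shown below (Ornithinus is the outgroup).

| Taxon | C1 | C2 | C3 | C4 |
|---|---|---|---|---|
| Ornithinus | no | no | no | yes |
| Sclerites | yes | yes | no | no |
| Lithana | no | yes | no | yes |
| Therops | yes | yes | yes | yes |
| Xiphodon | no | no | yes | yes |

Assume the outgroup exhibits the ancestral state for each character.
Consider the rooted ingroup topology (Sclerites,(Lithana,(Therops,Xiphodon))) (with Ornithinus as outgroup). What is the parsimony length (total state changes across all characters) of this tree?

Map each character onto (Sclerites,(Lithana,(Therops,Xiphodon))) (rooted by Ornithinus) and count the minimum state changes it requires (Fitch parsimony):
C1: 2; C2: 2; C3: 1; C4: 1.
Total tree length = 6.

6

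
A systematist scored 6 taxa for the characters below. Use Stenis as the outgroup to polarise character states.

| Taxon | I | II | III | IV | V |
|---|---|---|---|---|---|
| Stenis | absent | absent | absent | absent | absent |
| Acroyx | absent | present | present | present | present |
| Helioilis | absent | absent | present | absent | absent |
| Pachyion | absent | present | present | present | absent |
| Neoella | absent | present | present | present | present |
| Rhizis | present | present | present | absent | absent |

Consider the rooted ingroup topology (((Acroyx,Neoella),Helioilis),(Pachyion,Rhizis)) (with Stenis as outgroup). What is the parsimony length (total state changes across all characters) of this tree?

7

Map each character onto (((Acroyx,Neoella),Helioilis),(Pachyion,Rhizis)) (rooted by Stenis) and count the minimum state changes it requires (Fitch parsimony):
I: 1; II: 2; III: 1; IV: 2; V: 1.
Total tree length = 7.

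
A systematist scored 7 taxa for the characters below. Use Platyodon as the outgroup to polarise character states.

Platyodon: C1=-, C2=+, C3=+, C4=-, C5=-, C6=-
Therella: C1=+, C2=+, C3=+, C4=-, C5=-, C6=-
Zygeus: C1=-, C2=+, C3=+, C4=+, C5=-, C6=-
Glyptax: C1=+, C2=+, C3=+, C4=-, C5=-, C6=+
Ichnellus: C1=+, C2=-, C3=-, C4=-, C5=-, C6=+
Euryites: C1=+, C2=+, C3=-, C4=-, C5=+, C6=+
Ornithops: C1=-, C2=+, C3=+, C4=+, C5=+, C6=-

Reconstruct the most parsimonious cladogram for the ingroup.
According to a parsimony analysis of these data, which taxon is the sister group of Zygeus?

Character polarity is set by the outgroup: the derived state is whichever differs from the outgroup's state, so for C2, C3 the derived state is '-', and for the remaining characters it is '+'.
C1: derived state '+' in Euryites, Glyptax, Ichnellus, and Therella only — synapomorphy for {Euryites, Glyptax, Ichnellus, Therella}.
C2: derived state '-' in Ichnellus only — an autapomorphy, so it tells us nothing about relationships among taxa.
C3: derived state '-' in Euryites and Ichnellus only — synapomorphy for {Euryites, Ichnellus}.
Only Ornithops and Zygeus show the derived state '+' for C4, supporting them as a clade.
C5 (state '+') occurs in Euryites and Ornithops but conflicts with the nesting implied by the other characters — most parsimoniously interpreted as homoplasy.
Only Euryites, Glyptax, and Ichnellus show the derived state '+' for C6, supporting them as a clade.
Most parsimonious ingroup topology: ((Therella,(Glyptax,(Ichnellus,Euryites))),(Zygeus,Ornithops)).
Zygeus and Ornithops form a cherry on this tree, so they are sister taxa.

Ornithops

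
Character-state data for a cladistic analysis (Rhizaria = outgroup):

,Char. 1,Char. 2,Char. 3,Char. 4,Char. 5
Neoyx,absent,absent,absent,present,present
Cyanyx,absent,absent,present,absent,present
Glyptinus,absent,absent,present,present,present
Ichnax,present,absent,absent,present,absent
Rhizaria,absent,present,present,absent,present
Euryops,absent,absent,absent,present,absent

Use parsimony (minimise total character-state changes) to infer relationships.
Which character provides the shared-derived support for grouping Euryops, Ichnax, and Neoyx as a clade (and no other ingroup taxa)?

Character polarity is set by the outgroup: the derived state is whichever differs from the outgroup's state, so for Char. 2, Char. 3, Char. 5 the derived state is 'absent', and for the remaining characters it is 'present'.
Char. 1: derived state 'present' in Ichnax only — an autapomorphy, so it tells us nothing about relationships among taxa.
Char. 2 (derived state 'absent') is shared by all ingroup taxa — unites the whole ingroup.
Char. 3: derived state 'absent' in Euryops, Ichnax, and Neoyx only — synapomorphy for {Euryops, Ichnax, Neoyx}.
Char. 4 (derived state 'present') is shared by Euryops, Glyptinus, Ichnax, and Neoyx — a synapomorphy uniting that clade.
Only Euryops and Ichnax show the derived state 'absent' for Char. 5, supporting them as a clade.
Most parsimonious ingroup topology: ((((Euryops,Ichnax),Neoyx),Glyptinus),Cyanyx).
The clade {Euryops, Ichnax, Neoyx} is supported by Char. 3: its derived state 'absent' occurs in exactly those taxa and in no other taxon (including the outgroup).

Char. 3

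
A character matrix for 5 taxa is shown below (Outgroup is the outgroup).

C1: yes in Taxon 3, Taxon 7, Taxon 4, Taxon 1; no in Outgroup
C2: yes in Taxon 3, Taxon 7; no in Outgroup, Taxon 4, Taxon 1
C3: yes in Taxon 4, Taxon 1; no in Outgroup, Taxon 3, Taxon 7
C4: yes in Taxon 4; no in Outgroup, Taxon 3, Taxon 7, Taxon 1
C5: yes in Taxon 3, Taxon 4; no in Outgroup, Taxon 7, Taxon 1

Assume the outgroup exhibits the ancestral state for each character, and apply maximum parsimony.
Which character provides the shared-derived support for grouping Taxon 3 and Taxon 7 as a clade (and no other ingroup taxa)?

C2

The outgroup has state 'no' for every character, so 'yes' is the derived state throughout.
C1 (derived state 'yes') is shared by all ingroup taxa — unites the whole ingroup.
C2: derived state 'yes' in Taxon 3 and Taxon 7 only — synapomorphy for {Taxon 3, Taxon 7}.
Only Taxon 1 and Taxon 4 show the derived state 'yes' for C3, supporting them as a clade.
C4: derived state 'yes' in Taxon 4 only — an autapomorphy, so it tells us nothing about relationships among taxa.
C5 groups Taxon 3 and Taxon 4, which is incompatible with the clades supported by the remaining characters; treating it as convergent (homoplasy) costs fewer steps than any alternative tree.
Most parsimonious ingroup topology: ((Taxon 3,Taxon 7),(Taxon 4,Taxon 1)).
The clade {Taxon 3, Taxon 7} is supported by C2: its derived state 'yes' occurs in exactly those taxa and in no other taxon (including the outgroup).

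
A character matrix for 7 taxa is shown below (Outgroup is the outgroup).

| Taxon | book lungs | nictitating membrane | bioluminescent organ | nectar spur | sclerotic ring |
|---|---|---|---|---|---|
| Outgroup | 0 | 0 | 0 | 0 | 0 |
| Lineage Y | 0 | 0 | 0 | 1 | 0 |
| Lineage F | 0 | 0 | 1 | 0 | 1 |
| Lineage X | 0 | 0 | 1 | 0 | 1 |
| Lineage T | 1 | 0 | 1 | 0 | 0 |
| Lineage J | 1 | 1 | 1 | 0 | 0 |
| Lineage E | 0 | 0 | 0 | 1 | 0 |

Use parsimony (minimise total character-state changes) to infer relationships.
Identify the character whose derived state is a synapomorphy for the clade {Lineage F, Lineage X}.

The outgroup has state '0' for every character, so '1' is the derived state throughout.
Only Lineage J and Lineage T show the derived state '1' for book lungs, supporting them as a clade.
nictitating membrane (derived state '1') is unique to Lineage J (autapomorphy; uninformative for grouping).
bioluminescent organ (derived state '1') is shared by Lineage F, Lineage J, Lineage T, and Lineage X — a synapomorphy uniting that clade.
Only Lineage E and Lineage Y show the derived state '1' for nectar spur, supporting them as a clade.
Only Lineage F and Lineage X show the derived state '1' for sclerotic ring, supporting them as a clade.
Most parsimonious ingroup topology: ((Lineage Y,Lineage E),((Lineage F,Lineage X),(Lineage T,Lineage J))).
The clade {Lineage F, Lineage X} is supported by sclerotic ring: its derived state '1' occurs in exactly those taxa and in no other taxon (including the outgroup).

sclerotic ring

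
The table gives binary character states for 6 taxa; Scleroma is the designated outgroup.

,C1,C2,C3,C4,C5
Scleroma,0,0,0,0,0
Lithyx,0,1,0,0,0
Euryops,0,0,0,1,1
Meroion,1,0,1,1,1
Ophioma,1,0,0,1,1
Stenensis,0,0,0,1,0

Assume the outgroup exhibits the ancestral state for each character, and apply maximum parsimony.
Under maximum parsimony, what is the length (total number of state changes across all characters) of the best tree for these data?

5

The outgroup has state '0' for every character, so '1' is the derived state throughout.
C1 (derived state '1') is shared by Meroion and Ophioma — a synapomorphy uniting that clade.
C2 (derived state '1') is unique to Lithyx (autapomorphy; uninformative for grouping).
C3: derived state '1' in Meroion only — an autapomorphy, so it tells us nothing about relationships among taxa.
C4 (derived state '1') is shared by Euryops, Meroion, Ophioma, and Stenensis — a synapomorphy uniting that clade.
C5 (derived state '1') is shared by Euryops, Meroion, and Ophioma — a synapomorphy uniting that clade.
Most parsimonious ingroup topology: (Lithyx,((Euryops,(Meroion,Ophioma)),Stenensis)).
Changes per character on this tree: C1: 1; C2: 1; C3: 1; C4: 1; C5: 1.
Total = 5.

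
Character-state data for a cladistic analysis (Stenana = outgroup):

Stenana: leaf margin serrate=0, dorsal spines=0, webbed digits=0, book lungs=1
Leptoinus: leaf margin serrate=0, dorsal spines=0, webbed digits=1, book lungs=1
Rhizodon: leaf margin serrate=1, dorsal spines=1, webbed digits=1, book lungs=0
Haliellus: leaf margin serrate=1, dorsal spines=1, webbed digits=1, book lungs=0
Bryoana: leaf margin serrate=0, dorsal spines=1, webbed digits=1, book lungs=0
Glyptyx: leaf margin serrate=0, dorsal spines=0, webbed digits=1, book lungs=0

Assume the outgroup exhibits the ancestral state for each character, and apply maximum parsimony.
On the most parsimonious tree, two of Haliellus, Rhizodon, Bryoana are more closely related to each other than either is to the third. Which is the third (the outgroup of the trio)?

Bryoana

Character polarity is set by the outgroup: the derived state is whichever differs from the outgroup's state, so for book lungs the derived state is '0', and for the remaining characters it is '1'.
leaf margin serrate (derived state '1') is shared by Haliellus and Rhizodon — a synapomorphy uniting that clade.
Only Bryoana, Haliellus, and Rhizodon show the derived state '1' for dorsal spines, supporting them as a clade.
All ingroup taxa share the derived state '1' for webbed digits; it defines the ingroup but does not resolve relationships within it.
book lungs: derived state '0' in Bryoana, Glyptyx, Haliellus, and Rhizodon only — synapomorphy for {Bryoana, Glyptyx, Haliellus, Rhizodon}.
Most parsimonious ingroup topology: (Leptoinus,(((Rhizodon,Haliellus),Bryoana),Glyptyx)).
Haliellus and Rhizodon share a more recent common ancestor with each other than either does with Bryoana, so Bryoana is the least closely related of the three.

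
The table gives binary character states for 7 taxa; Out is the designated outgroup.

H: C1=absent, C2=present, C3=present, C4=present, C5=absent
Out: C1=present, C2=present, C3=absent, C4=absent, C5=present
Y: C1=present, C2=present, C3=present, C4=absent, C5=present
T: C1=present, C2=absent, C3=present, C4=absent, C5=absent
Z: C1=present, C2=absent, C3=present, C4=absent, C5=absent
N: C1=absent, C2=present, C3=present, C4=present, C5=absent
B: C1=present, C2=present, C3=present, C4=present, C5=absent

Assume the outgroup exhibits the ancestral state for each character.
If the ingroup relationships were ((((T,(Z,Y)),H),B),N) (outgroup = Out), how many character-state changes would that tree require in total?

Map each character onto ((((T,(Z,Y)),H),B),N) (rooted by Out) and count the minimum state changes it requires (Fitch parsimony):
C1: 2; C2: 2; C3: 1; C4: 2; C5: 2.
Total tree length = 9.

9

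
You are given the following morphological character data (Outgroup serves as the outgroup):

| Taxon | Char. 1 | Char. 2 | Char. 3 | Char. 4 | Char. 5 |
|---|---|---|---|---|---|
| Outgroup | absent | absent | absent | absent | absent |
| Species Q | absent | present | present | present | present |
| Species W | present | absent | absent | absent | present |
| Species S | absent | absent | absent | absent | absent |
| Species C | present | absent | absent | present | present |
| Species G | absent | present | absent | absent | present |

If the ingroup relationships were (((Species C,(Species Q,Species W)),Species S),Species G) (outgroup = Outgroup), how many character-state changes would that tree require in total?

9

Map each character onto (((Species C,(Species Q,Species W)),Species S),Species G) (rooted by Outgroup) and count the minimum state changes it requires (Fitch parsimony):
Char. 1: 2; Char. 2: 2; Char. 3: 1; Char. 4: 2; Char. 5: 2.
Total tree length = 9.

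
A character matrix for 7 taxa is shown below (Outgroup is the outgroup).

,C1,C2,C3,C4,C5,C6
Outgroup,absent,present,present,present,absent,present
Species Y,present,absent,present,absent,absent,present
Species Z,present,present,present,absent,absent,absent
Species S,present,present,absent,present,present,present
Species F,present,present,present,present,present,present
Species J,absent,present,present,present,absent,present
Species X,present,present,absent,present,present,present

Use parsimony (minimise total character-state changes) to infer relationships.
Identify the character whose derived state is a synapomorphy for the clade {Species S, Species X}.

Character polarity is set by the outgroup: the derived state is whichever differs from the outgroup's state, so for C2, C3, C4, C6 the derived state is 'absent', and for the remaining characters it is 'present'.
Only Species F, Species S, Species X, Species Y, and Species Z show the derived state 'present' for C1, supporting them as a clade.
C2 (derived state 'absent') is unique to Species Y (autapomorphy; uninformative for grouping).
C3 (derived state 'absent') is shared by Species S and Species X — a synapomorphy uniting that clade.
Only Species Y and Species Z show the derived state 'absent' for C4, supporting them as a clade.
C5 (derived state 'present') is shared by Species F, Species S, and Species X — a synapomorphy uniting that clade.
C6 (derived state 'absent') is unique to Species Z (autapomorphy; uninformative for grouping).
Most parsimonious ingroup topology: (((Species Y,Species Z),((Species S,Species X),Species F)),Species J).
The clade {Species S, Species X} is supported by C3: its derived state 'absent' occurs in exactly those taxa and in no other taxon (including the outgroup).

C3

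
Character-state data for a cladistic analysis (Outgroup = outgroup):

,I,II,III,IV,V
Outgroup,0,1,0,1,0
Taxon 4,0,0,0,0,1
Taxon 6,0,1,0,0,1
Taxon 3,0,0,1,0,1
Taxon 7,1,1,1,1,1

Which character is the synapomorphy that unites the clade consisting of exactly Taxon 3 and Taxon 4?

Character polarity is set by the outgroup: the derived state is whichever differs from the outgroup's state, so for II, IV the derived state is '0', and for the remaining characters it is '1'.
I (derived state '1') is unique to Taxon 7 (autapomorphy; uninformative for grouping).
II: derived state '0' in Taxon 3 and Taxon 4 only — synapomorphy for {Taxon 3, Taxon 4}.
III (state '1') occurs in Taxon 3 and Taxon 7 but conflicts with the nesting implied by the other characters — most parsimoniously interpreted as homoplasy.
Only Taxon 3, Taxon 4, and Taxon 6 show the derived state '0' for IV, supporting them as a clade.
All ingroup taxa share the derived state '1' for V; it defines the ingroup but does not resolve relationships within it.
Most parsimonious ingroup topology: (Taxon 7,((Taxon 3,Taxon 4),Taxon 6)).
The clade {Taxon 3, Taxon 4} is supported by II: its derived state '0' occurs in exactly those taxa and in no other taxon (including the outgroup).

II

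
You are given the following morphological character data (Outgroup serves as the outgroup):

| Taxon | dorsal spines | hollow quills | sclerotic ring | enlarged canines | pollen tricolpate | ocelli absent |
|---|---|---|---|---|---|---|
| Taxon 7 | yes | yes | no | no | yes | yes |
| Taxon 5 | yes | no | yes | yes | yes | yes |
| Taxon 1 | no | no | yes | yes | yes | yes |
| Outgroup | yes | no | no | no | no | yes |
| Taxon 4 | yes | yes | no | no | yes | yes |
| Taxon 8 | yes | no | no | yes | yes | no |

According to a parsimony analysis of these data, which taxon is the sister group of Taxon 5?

Taxon 1

Character polarity is set by the outgroup: the derived state is whichever differs from the outgroup's state, so for dorsal spines, ocelli absent the derived state is 'no', and for the remaining characters it is 'yes'.
dorsal spines: derived state 'no' in Taxon 1 only — an autapomorphy, so it tells us nothing about relationships among taxa.
hollow quills: derived state 'yes' in Taxon 4 and Taxon 7 only — synapomorphy for {Taxon 4, Taxon 7}.
sclerotic ring: derived state 'yes' in Taxon 1 and Taxon 5 only — synapomorphy for {Taxon 1, Taxon 5}.
enlarged canines: derived state 'yes' in Taxon 1, Taxon 5, and Taxon 8 only — synapomorphy for {Taxon 1, Taxon 5, Taxon 8}.
All ingroup taxa share the derived state 'yes' for pollen tricolpate; it defines the ingroup but does not resolve relationships within it.
ocelli absent: derived state 'no' in Taxon 8 only — an autapomorphy, so it tells us nothing about relationships among taxa.
Most parsimonious ingroup topology: (((Taxon 5,Taxon 1),Taxon 8),(Taxon 7,Taxon 4)).
Taxon 5 and Taxon 1 form a cherry on this tree, so they are sister taxa.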